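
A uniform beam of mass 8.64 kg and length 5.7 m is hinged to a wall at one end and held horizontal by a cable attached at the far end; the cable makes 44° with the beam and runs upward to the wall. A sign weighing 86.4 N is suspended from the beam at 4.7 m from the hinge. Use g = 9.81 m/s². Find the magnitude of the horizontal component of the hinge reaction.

Take torques about the hinge: T sin 44° · 5.7 = 8.64×9.81×2.85 + 86.4×4.7 = 647.64 N·m.
So T = 647.64 / (0.6947 × 5.7) = 163.56 N.
ΣF_x = 0: H_x = T cos 44° = 117.66 N.

H_x ≈ 118 N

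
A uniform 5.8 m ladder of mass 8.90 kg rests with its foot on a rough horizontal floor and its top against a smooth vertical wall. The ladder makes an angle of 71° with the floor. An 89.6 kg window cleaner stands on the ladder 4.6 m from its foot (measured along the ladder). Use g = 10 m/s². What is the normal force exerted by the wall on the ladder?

Torques about the foot: N_wall · 5.8 sin 71° = 8.90×10×2.9 cos 71° + 89.6×10×4.6 cos 71° → N_wall = 260.01 N.

N_wall ≈ 260 N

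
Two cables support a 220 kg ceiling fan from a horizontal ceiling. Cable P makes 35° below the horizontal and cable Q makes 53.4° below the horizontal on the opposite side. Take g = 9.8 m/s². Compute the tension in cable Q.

T_Q ≈ 1770 N

Weight W = 220 × 9.8 = 2156 N acts straight down.
Horizontal: T_P cos 35° = T_Q cos 53.4°  →  T_P = 0.7279 T_Q.
Vertical: T_P sin 35° + T_Q sin 53.4° = 2156.
Substituting the horizontal relation into the vertical equation gives 1.22 T_Q = 2156, so T_Q = 1767 N.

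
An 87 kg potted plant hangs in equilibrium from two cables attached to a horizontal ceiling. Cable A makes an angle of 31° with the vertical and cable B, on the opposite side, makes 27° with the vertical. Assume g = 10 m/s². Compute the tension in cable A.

Angles from the horizontal: cable A is 90° − 31° = 59°, cable B is 90° − 27° = 63°.
Weight W = 87 × 10 = 870 N acts straight down.
Horizontal: T_A cos 59° = T_B cos 63°  →  T_B = 1.134 T_A.
Vertical: T_A sin 59° + T_B sin 63° = 870.
Substituting the horizontal relation into the vertical equation gives 1.868 T_A = 870, so T_A = 465.7 N.

T_A ≈ 466 N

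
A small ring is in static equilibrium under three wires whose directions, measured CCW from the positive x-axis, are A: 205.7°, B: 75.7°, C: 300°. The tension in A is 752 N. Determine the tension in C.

Resolve: ΣF_x = 752 cos 205.7° + T_B cos 75.7° + T_C cos 300° = 0.
        ΣF_y = 752 sin 205.7° + T_B sin 75.7° + T_C sin 300° = 0.
The known terms sum to (-677.6, -326.1) N, so 0.2470 T_B + 0.5000 T_C = 677.6 and 0.9690 T_B − 0.8660 T_C = 326.1.
Solving simultaneously: T_B = 1074 N, T_C = 824.8 N.

T_C ≈ 825 N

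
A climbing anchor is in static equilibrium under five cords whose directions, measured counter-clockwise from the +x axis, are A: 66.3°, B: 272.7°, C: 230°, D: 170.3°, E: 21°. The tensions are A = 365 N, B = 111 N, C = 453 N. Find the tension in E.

T_E ≈ 285 N

Resolve: ΣF_x = 365 cos 66.3° + 111 cos 272.7° + 453 cos 230° + T_D cos 170.3° + T_E cos 21° = 0.
        ΣF_y = 365 sin 66.3° + 111 sin 272.7° + 453 sin 230° + T_D sin 170.3° + T_E sin 21° = 0.
The known terms sum to (-139.2, -123.7) N, so -0.9857 T_D + 0.9336 T_E = 139.2 and 0.1685 T_D + 0.3584 T_E = 123.7.
Solving simultaneously: T_D = 128.4 N, T_E = 284.7 N.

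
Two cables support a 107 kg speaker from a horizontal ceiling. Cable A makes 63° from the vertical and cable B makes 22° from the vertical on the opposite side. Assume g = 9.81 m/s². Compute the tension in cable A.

Angles from the horizontal: cable A is 90° − 63° = 27°, cable B is 90° − 22° = 68°.
Weight W = 107 × 9.81 = 1050 N acts straight down.
Horizontal: T_A cos 27° = T_B cos 68°  →  T_B = 2.379 T_A.
Vertical: T_A sin 27° + T_B sin 68° = 1050.
Substituting the horizontal relation into the vertical equation gives 2.659 T_A = 1050, so T_A = 394.7 N.

T_A ≈ 395 N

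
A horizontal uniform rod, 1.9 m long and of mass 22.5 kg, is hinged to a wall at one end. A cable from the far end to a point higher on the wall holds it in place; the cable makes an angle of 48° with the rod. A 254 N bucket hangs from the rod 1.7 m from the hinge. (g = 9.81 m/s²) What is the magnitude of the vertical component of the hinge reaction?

|H_y| ≈ 137 N

Take torques about the hinge: T sin 48° · 1.9 = 22.5×9.81×0.95 + 254×1.7 = 641.49 N·m.
So T = 641.49 / (0.7431 × 1.9) = 454.32 N.
ΣF_y = 0: H_y = (22.5×9.81 + 254) − T sin 48° = 474.73 − 337.63 = 137.1 N.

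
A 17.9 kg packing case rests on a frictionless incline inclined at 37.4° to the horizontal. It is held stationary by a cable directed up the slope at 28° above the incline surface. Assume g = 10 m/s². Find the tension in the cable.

Take axes along and perpendicular to the incline. Weight components: W sin 37.4° = 108.7 N down-slope, W cos 37.4° = 142.2 N into the surface.
Along incline: T cos 28° = W sin 37.4° → T = 123.1 N.
Perpendicular: N = W cos 37.4° − T sin 28° = 84.39 N.

T ≈ 123 N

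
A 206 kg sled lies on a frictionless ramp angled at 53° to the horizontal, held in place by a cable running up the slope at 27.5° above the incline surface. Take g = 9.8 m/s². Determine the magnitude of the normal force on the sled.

Take axes along and perpendicular to the incline. Weight components: W sin 53° = 1612 N down-slope, W cos 53° = 1215 N into the surface.
Along incline: T cos 27.5° = W sin 53° → T = 1818 N.
Perpendicular: N = W cos 53° − T sin 27.5° = 375.6 N.

N ≈ 376 N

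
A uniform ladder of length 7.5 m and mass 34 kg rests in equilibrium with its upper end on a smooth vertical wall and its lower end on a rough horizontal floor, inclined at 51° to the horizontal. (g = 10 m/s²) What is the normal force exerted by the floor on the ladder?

ΣF_y = 0: N_floor = 34×10 = 340 N.

N_floor ≈ 340 N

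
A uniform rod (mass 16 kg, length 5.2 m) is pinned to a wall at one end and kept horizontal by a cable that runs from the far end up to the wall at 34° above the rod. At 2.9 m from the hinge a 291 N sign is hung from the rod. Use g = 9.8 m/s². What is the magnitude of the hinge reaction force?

Take torques about the hinge: T sin 34° · 5.2 = 16×9.8×2.6 + 291×2.9 = 1251.6 N·m.
So T = 1251.6 / (0.5592 × 5.2) = 430.42 N.
ΣF_x = 0: H_x = T cos 34° = 356.84 N.
ΣF_y = 0: H_y = (16×9.8 + 291) − T sin 34° = 447.8 − 240.69 = 207.11 N.
|H| = √(H_x² + H_y²) = √((356.84)² + (207.11)²) = 412.59 N.

|H| ≈ 413 N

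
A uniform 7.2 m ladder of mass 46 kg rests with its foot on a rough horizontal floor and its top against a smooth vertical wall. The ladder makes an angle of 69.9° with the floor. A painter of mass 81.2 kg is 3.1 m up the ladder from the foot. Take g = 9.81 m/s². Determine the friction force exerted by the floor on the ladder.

f ≈ 208 N

Torques about the foot: N_wall · 7.2 sin 69.9° = 46×9.81×3.6 cos 69.9° + 81.2×9.81×3.1 cos 69.9° → N_wall = 208.08 N.
ΣF_x = 0: f_floor = N_wall = 208.08 N.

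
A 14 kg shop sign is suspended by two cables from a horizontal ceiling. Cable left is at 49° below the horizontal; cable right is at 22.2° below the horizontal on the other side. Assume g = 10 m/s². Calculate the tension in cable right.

T_right ≈ 97 N

Weight W = 14 × 10 = 140 N acts straight down.
Horizontal: T_left cos 49° = T_right cos 22.2°  →  T_left = 1.411 T_right.
Vertical: T_left sin 49° + T_right sin 22.2° = 140.
Substituting the horizontal relation into the vertical equation gives 1.443 T_right = 140, so T_right = 97.02 N.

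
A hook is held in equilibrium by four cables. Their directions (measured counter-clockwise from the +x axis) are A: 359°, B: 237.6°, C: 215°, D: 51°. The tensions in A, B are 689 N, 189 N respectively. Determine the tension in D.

Resolve: ΣF_x = 689 cos 359° + 189 cos 237.6° + T_C cos 215° + T_D cos 51° = 0.
        ΣF_y = 689 sin 359° + 189 sin 237.6° + T_C sin 215° + T_D sin 51° = 0.
The known terms sum to (587.6, -171.6) N, so -0.8192 T_C + 0.6293 T_D = -587.6 and -0.5736 T_C + 0.7771 T_D = 171.6.
Solving simultaneously: T_C = 2049 N, T_D = 1733 N.

T_D ≈ 1730 N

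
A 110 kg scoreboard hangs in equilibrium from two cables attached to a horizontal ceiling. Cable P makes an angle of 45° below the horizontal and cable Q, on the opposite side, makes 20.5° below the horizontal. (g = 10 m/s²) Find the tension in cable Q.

T_Q ≈ 855 N

Weight W = 110 × 10 = 1100 N acts straight down.
Horizontal: T_P cos 45° = T_Q cos 20.5°  →  T_P = 1.325 T_Q.
Vertical: T_P sin 45° + T_Q sin 20.5° = 1100.
Substituting the horizontal relation into the vertical equation gives 1.287 T_Q = 1100, so T_Q = 854.8 N.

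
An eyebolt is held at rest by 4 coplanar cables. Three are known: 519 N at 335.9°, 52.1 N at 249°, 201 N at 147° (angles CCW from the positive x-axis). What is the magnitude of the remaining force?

F ≈ 324 N

Sum the known components: ΣF_x = 286.5 N, ΣF_y = -151.1 N.
For equilibrium the remaining force must supply (−ΣF_x, −ΣF_y) = (-286.5, 151.1) N.
Magnitude = √((-286.5)² + (151.1)²) = 323.9 N; direction = atan2(151.1, -286.5) = 152.2°.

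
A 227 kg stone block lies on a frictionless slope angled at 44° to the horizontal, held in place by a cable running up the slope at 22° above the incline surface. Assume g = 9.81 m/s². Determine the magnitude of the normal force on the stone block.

N ≈ 977 N

Take axes along and perpendicular to the incline. Weight components: W sin 44° = 1547 N down-slope, W cos 44° = 1602 N into the surface.
Along incline: T cos 22° = W sin 44° → T = 1668 N.
Perpendicular: N = W cos 44° − T sin 22° = 976.9 N.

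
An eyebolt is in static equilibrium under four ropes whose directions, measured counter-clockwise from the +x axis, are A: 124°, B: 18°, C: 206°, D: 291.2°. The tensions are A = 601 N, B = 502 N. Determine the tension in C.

Resolve: ΣF_x = 601 cos 124° + 502 cos 18° + T_C cos 206° + T_D cos 291.2° = 0.
        ΣF_y = 601 sin 124° + 502 sin 18° + T_C sin 206° + T_D sin 291.2° = 0.
The known terms sum to (141.4, 653.4) N, so -0.8988 T_C + 0.3616 T_D = -141.4 and -0.4384 T_C − 0.9323 T_D = -653.4.
Solving simultaneously: T_C = 369.4 N, T_D = 527.1 N.

T_C ≈ 369 N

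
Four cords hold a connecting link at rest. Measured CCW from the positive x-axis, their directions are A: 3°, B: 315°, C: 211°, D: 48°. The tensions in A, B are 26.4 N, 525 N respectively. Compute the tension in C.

T_C ≈ 1860 N

Resolve: ΣF_x = 26.4 cos 3° + 525 cos 315° + T_C cos 211° + T_D cos 48° = 0.
        ΣF_y = 26.4 sin 3° + 525 sin 315° + T_C sin 211° + T_D sin 48° = 0.
The known terms sum to (397.6, -369.8) N, so -0.8572 T_C + 0.6691 T_D = -397.6 and -0.5150 T_C + 0.7431 T_D = 369.8.
Solving simultaneously: T_C = 1857 N, T_D = 1785 N.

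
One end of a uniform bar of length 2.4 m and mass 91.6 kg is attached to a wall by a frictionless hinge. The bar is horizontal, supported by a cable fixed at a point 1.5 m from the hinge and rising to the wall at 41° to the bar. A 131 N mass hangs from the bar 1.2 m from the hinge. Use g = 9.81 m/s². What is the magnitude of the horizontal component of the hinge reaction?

Take torques about the hinge: T sin 41° · 1.5 = 91.6×9.81×1.2 + 131×1.2 = 1235.5 N·m.
So T = 1235.5 / (0.6561 × 1.5) = 1255.5 N.
ΣF_x = 0: H_x = T cos 41° = 947.53 N.

H_x ≈ 948 N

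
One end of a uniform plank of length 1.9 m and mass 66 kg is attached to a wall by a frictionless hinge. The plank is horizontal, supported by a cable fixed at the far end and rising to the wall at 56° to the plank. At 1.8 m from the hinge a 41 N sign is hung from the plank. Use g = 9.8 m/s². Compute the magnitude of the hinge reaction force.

|H| ≈ 407 N

Take torques about the hinge: T sin 56° · 1.9 = 66×9.8×0.95 + 41×1.8 = 688.26 N·m.
So T = 688.26 / (0.8290 × 1.9) = 436.94 N.
ΣF_x = 0: H_x = T cos 56° = 244.34 N.
ΣF_y = 0: H_y = (66×9.8 + 41) − T sin 56° = 687.8 − 362.24 = 325.56 N.
|H| = √(H_x² + H_y²) = √((244.34)² + (325.56)²) = 407.05 N.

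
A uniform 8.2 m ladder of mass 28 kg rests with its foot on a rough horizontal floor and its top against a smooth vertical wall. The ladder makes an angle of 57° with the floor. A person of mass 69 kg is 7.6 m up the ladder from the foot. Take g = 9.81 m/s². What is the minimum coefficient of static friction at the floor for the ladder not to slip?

μ_min ≈ 0.522

ΣF_y = 0: N_floor = 28×9.81 + 69×9.81 = 951.57 N.
Torques about the foot: N_wall · 8.2 sin 57° = 28×9.81×4.1 cos 57° + 69×9.81×7.6 cos 57° → N_wall = 496.6 N.
ΣF_x = 0: f_floor = N_wall = 496.6 N.
μ_min = f_floor / N_floor = 496.6 / 951.57 = 0.5219.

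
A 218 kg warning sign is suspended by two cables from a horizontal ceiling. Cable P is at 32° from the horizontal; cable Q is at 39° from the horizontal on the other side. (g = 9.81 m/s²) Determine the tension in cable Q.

T_Q ≈ 1920 N

Weight W = 218 × 9.81 = 2139 N acts straight down.
Horizontal: T_P cos 32° = T_Q cos 39°  →  T_P = 0.9164 T_Q.
Vertical: T_P sin 32° + T_Q sin 39° = 2139.
Substituting the horizontal relation into the vertical equation gives 1.115 T_Q = 2139, so T_Q = 1918 N.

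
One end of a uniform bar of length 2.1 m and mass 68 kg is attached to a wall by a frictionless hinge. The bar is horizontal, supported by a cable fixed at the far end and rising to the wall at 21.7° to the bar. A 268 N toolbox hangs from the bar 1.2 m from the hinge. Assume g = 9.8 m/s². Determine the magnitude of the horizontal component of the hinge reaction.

Take torques about the hinge: T sin 21.7° · 2.1 = 68×9.8×1.05 + 268×1.2 = 1021.3 N·m.
So T = 1021.3 / (0.3697 × 2.1) = 1315.3 N.
ΣF_x = 0: H_x = T cos 21.7° = 1222.1 N.

H_x ≈ 1220 N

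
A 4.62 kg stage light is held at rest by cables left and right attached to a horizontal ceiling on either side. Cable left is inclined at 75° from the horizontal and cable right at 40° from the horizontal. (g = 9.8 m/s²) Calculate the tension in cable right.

T_right ≈ 12.9 N

Weight W = 4.62 × 9.8 = 45.28 N acts straight down.
Horizontal: T_left cos 75° = T_right cos 40°  →  T_left = 2.96 T_right.
Vertical: T_left sin 75° + T_right sin 40° = 45.28.
Substituting the horizontal relation into the vertical equation gives 3.502 T_right = 45.28, so T_right = 12.93 N.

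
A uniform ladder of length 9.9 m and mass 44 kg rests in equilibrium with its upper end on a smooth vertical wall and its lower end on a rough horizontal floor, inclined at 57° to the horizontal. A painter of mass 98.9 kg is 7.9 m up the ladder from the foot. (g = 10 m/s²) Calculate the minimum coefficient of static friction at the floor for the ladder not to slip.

μ_min ≈ 0.459

ΣF_y = 0: N_floor = 44×10 + 98.9×10 = 1429 N.
Torques about the foot: N_wall · 9.9 sin 57° = 44×10×4.95 cos 57° + 98.9×10×7.9 cos 57° → N_wall = 655.38 N.
ΣF_x = 0: f_floor = N_wall = 655.38 N.
μ_min = f_floor / N_floor = 655.38 / 1429 = 0.4586.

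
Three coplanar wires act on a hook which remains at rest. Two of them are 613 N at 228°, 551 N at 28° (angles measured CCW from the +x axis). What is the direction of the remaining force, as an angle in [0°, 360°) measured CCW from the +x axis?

Sum the known components: ΣF_x = 76.33 N, ΣF_y = -196.9 N.
For equilibrium the remaining force must supply (−ΣF_x, −ΣF_y) = (-76.33, 196.9) N.
Magnitude = √((-76.33)² + (196.9)²) = 211.1 N; direction = atan2(196.9, -76.33) = 111.2°.

θ ≈ 111°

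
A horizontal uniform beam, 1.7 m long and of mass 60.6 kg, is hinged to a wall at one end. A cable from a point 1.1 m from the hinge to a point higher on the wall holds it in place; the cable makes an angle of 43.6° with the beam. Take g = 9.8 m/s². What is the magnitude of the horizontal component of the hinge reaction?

H_x ≈ 482 N

Take torques about the hinge: T sin 43.6° · 1.1 = 60.6×9.8×0.85 = 504.8 N·m.
So T = 504.8 / (0.6896 × 1.1) = 665.45 N.
ΣF_x = 0: H_x = T cos 43.6° = 481.9 N.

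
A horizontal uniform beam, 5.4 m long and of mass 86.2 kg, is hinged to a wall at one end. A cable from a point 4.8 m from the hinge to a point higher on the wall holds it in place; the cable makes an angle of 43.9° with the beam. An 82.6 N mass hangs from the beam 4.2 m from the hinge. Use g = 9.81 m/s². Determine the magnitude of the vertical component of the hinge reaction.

|H_y| ≈ 380 N

Take torques about the hinge: T sin 43.9° · 4.8 = 86.2×9.81×2.7 + 82.6×4.2 = 2630.1 N·m.
So T = 2630.1 / (0.6934 × 4.8) = 790.22 N.
ΣF_y = 0: H_y = (86.2×9.81 + 82.6) − T sin 43.9° = 928.22 − 547.94 = 380.28 N.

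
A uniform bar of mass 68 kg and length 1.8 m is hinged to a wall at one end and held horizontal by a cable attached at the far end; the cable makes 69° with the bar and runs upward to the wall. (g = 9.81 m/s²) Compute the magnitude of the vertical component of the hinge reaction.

Take torques about the hinge: T sin 69° · 1.8 = 68×9.81×0.9 = 600.37 N·m.
So T = 600.37 / (0.9336 × 1.8) = 357.27 N.
ΣF_y = 0: H_y = (68×9.81) − T sin 69° = 667.08 − 333.54 = 333.54 N.

|H_y| ≈ 334 N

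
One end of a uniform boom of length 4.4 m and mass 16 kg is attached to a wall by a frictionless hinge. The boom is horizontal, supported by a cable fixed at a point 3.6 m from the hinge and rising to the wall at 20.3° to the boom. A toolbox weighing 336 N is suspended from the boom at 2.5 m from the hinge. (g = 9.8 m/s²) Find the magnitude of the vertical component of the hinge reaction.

|H_y| ≈ 164 N

Take torques about the hinge: T sin 20.3° · 3.6 = 16×9.8×2.2 + 336×2.5 = 1185 N·m.
So T = 1185 / (0.3469 × 3.6) = 948.75 N.
ΣF_y = 0: H_y = (16×9.8 + 336) − T sin 20.3° = 492.8 − 329.16 = 163.64 N.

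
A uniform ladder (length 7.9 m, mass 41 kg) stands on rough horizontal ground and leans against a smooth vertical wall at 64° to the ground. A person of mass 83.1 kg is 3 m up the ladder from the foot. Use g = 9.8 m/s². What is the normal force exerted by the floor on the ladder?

ΣF_y = 0: N_floor = 41×9.8 + 83.1×9.8 = 1216.2 N.

N_floor ≈ 1220 N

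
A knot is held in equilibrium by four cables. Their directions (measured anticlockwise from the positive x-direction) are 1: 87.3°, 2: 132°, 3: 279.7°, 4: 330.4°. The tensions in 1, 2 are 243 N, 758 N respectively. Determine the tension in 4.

T_4 ≈ 456 N

Resolve: ΣF_x = 243 cos 87.3° + 758 cos 132° + T_3 cos 279.7° + T_4 cos 330.4° = 0.
        ΣF_y = 243 sin 87.3° + 758 sin 132° + T_3 sin 279.7° + T_4 sin 330.4° = 0.
The known terms sum to (-495.8, 806) N, so 0.1685 T_3 + 0.8695 T_4 = 495.8 and -0.9857 T_3 − 0.4939 T_4 = -806.
Solving simultaneously: T_3 = 589.2 N, T_4 = 456 N.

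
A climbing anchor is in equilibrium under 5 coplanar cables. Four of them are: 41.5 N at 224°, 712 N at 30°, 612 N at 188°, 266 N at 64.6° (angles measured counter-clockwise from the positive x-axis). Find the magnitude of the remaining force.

F ≈ 492 N

Sum the known components: ΣF_x = 94.81 N, ΣF_y = 482.3 N.
For equilibrium the remaining force must supply (−ΣF_x, −ΣF_y) = (-94.81, -482.3) N.
Magnitude = √((-94.81)² + (-482.3)²) = 491.5 N; direction = atan2(-482.3, -94.81) = 258.9°.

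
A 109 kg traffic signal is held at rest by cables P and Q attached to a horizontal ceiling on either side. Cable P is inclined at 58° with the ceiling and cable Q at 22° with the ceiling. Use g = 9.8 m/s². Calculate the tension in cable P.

T_P ≈ 1010 N

Weight W = 109 × 9.8 = 1068 N acts straight down.
Horizontal: T_P cos 58° = T_Q cos 22°  →  T_Q = 0.5715 T_P.
Vertical: T_P sin 58° + T_Q sin 22° = 1068.
Substituting the horizontal relation into the vertical equation gives 1.062 T_P = 1068, so T_P = 1006 N.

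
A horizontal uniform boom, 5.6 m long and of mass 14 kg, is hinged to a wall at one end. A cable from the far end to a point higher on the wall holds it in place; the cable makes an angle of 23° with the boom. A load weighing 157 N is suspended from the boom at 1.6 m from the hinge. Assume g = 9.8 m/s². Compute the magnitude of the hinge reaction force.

|H| ≈ 323 N

Take torques about the hinge: T sin 23° · 5.6 = 14×9.8×2.8 + 157×1.6 = 635.36 N·m.
So T = 635.36 / (0.3907 × 5.6) = 290.37 N.
ΣF_x = 0: H_x = T cos 23° = 267.29 N.
ΣF_y = 0: H_y = (14×9.8 + 157) − T sin 23° = 294.2 − 113.46 = 180.74 N.
|H| = √(H_x² + H_y²) = √((267.29)² + (180.74)²) = 322.66 N.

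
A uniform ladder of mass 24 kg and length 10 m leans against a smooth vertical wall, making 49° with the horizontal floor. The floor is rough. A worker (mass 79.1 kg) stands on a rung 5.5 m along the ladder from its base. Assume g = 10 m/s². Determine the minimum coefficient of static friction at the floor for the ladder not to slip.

ΣF_y = 0: N_floor = 24×10 + 79.1×10 = 1031 N.
Torques about the foot: N_wall · 10 sin 49° = 24×10×5 cos 49° + 79.1×10×5.5 cos 49° → N_wall = 482.5 N.
ΣF_x = 0: f_floor = N_wall = 482.5 N.
μ_min = f_floor / N_floor = 482.5 / 1031 = 0.468.

μ_min ≈ 0.468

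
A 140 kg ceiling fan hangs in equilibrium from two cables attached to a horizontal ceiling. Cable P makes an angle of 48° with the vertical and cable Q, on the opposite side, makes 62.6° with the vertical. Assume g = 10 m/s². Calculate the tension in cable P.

Angles from the horizontal: cable P is 90° − 48° = 42°, cable Q is 90° − 62.6° = 27.4°.
Weight W = 140 × 10 = 1400 N acts straight down.
Horizontal: T_P cos 42° = T_Q cos 27.4°  →  T_Q = 0.837 T_P.
Vertical: T_P sin 42° + T_Q sin 27.4° = 1400.
Substituting the horizontal relation into the vertical equation gives 1.054 T_P = 1400, so T_P = 1328 N.

T_P ≈ 1330 N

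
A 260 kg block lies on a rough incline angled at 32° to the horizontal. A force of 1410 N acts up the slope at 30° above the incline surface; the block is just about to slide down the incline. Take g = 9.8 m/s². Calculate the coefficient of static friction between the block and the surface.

On the verge of sliding down the incline, friction is at its maximum μN and acts up the slope.
Perpendicular to incline: N = W cos 32° − P sin 30° = 2161 − 705 = 1456 N.
Along incline: P cos 30° + μN = W sin 32° → μ = (W sin 32° − P cos 30°) / N = 0.0887.

μ ≈ 0.0887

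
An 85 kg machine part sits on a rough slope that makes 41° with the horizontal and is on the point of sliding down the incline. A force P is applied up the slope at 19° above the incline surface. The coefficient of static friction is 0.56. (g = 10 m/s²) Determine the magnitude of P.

On the verge of sliding down the incline, friction equals μN and acts up the slope.
Perpendicular: N + P sin 19° = W cos 41° = 641.5 N.
Along incline: P cos 19° + μN = W sin 41° with W sin 41° = 557.7 N.
Solving the pair for P and N: P = 260 N, N = 556.9 N (and f = μN = 311.8 N).

P ≈ 260 N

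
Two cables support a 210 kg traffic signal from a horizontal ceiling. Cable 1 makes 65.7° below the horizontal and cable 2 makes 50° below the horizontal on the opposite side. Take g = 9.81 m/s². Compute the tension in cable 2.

Weight W = 210 × 9.81 = 2060 N acts straight down.
Horizontal: T_1 cos 65.7° = T_2 cos 50°  →  T_1 = 1.562 T_2.
Vertical: T_1 sin 65.7° + T_2 sin 50° = 2060.
Substituting the horizontal relation into the vertical equation gives 2.19 T_2 = 2060, so T_2 = 940.8 N.

T_2 ≈ 941 N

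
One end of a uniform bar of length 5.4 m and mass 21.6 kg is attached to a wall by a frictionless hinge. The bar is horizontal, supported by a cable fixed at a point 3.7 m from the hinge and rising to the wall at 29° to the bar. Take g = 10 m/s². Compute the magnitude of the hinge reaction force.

Take torques about the hinge: T sin 29° · 3.7 = 21.6×10×2.7 = 583.2 N·m.
So T = 583.2 / (0.4848 × 3.7) = 325.12 N.
ΣF_x = 0: H_x = T cos 29° = 284.36 N.
ΣF_y = 0: H_y = (21.6×10) − T sin 29° = 216 − 157.62 = 58.378 N.
|H| = √(H_x² + H_y²) = √((284.36)² + (58.378)²) = 290.29 N.

|H| ≈ 290 N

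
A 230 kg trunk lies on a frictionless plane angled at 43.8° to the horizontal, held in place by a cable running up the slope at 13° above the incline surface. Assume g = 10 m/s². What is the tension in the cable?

T ≈ 1630 N

Take axes along and perpendicular to the incline. Weight components: W sin 43.8° = 1592 N down-slope, W cos 43.8° = 1660 N into the surface.
Along incline: T cos 13° = W sin 43.8° → T = 1634 N.
Perpendicular: N = W cos 43.8° − T sin 13° = 1293 N.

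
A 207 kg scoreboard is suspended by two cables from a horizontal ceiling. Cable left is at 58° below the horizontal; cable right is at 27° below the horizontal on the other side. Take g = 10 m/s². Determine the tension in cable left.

T_left ≈ 1850 N

Weight W = 207 × 10 = 2070 N acts straight down.
Horizontal: T_left cos 58° = T_right cos 27°  →  T_right = 0.5947 T_left.
Vertical: T_left sin 58° + T_right sin 27° = 2070.
Substituting the horizontal relation into the vertical equation gives 1.118 T_left = 2070, so T_left = 1851 N.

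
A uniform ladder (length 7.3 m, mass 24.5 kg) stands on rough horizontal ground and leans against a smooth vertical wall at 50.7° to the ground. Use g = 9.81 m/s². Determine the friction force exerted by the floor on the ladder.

Torques about the foot: N_wall · 7.3 sin 50.7° = 24.5×9.81×3.65 cos 50.7° → N_wall = 98.36 N.
ΣF_x = 0: f_floor = N_wall = 98.36 N.

f ≈ 98.4 N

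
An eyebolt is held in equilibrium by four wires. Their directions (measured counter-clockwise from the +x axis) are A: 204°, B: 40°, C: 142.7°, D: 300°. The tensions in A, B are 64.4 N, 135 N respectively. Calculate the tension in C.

Resolve: ΣF_x = 64.4 cos 204° + 135 cos 40° + T_C cos 142.7° + T_D cos 300° = 0.
        ΣF_y = 64.4 sin 204° + 135 sin 40° + T_C sin 142.7° + T_D sin 300° = 0.
The known terms sum to (44.58, 60.58) N, so -0.7955 T_C + 0.5000 T_D = -44.58 and 0.6060 T_C − 0.8660 T_D = -60.58.
Solving simultaneously: T_C = 178.5 N, T_D = 194.9 N.

T_C ≈ 179 N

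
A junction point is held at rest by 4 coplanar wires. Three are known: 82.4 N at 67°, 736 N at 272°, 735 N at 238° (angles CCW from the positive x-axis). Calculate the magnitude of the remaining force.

F ≈ 1330 N

Sum the known components: ΣF_x = -331.6 N, ΣF_y = -1283 N.
For equilibrium the remaining force must supply (−ΣF_x, −ΣF_y) = (331.6, 1283) N.
Magnitude = √((331.6)² + (1283)²) = 1325 N; direction = atan2(1283, 331.6) = 75.5°.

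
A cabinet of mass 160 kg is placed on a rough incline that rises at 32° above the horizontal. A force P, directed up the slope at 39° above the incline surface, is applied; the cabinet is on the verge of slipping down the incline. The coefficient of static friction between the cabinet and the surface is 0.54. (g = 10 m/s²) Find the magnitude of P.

On the verge of sliding down the incline, friction equals μN and acts up the slope.
Perpendicular: N + P sin 39° = W cos 32° = 1357 N.
Along incline: P cos 39° + μN = W sin 32° with W sin 32° = 847.9 N.
Solving the pair for P and N: P = 263.3 N, N = 1191 N (and f = μN = 643.2 N).

P ≈ 263 N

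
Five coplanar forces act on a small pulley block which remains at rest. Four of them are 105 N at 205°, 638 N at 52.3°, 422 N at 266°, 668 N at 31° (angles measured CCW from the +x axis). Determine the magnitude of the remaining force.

F ≈ 922 N

Sum the known components: ΣF_x = 838.1 N, ΣF_y = 383.5 N.
For equilibrium the remaining force must supply (−ΣF_x, −ΣF_y) = (-838.1, -383.5) N.
Magnitude = √((-838.1)² + (-383.5)²) = 921.7 N; direction = atan2(-383.5, -838.1) = 204.6°.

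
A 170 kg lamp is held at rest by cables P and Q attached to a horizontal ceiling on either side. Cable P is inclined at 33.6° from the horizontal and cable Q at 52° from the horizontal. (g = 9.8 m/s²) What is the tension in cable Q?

T_Q ≈ 1390 N

Weight W = 170 × 9.8 = 1666 N acts straight down.
Horizontal: T_P cos 33.6° = T_Q cos 52°  →  T_P = 0.7392 T_Q.
Vertical: T_P sin 33.6° + T_Q sin 52° = 1666.
Substituting the horizontal relation into the vertical equation gives 1.197 T_Q = 1666, so T_Q = 1392 N.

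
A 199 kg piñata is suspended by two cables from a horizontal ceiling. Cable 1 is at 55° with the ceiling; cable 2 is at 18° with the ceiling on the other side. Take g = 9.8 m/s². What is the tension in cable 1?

T_1 ≈ 1940 N

Weight W = 199 × 9.8 = 1950 N acts straight down.
Horizontal: T_1 cos 55° = T_2 cos 18°  →  T_2 = 0.6031 T_1.
Vertical: T_1 sin 55° + T_2 sin 18° = 1950.
Substituting the horizontal relation into the vertical equation gives 1.006 T_1 = 1950, so T_1 = 1939 N.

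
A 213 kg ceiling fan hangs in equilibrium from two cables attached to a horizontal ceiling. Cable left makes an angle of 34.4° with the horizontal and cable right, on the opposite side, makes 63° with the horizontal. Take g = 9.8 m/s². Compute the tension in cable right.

T_right ≈ 1740 N

Weight W = 213 × 9.8 = 2087 N acts straight down.
Horizontal: T_left cos 34.4° = T_right cos 63°  →  T_left = 0.5502 T_right.
Vertical: T_left sin 34.4° + T_right sin 63° = 2087.
Substituting the horizontal relation into the vertical equation gives 1.202 T_right = 2087, so T_right = 1737 N.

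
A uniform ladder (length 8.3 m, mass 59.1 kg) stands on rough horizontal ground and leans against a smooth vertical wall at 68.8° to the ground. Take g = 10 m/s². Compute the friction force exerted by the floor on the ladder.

Torques about the foot: N_wall · 8.3 sin 68.8° = 59.1×10×4.15 cos 68.8° → N_wall = 114.62 N.
ΣF_x = 0: f_floor = N_wall = 114.62 N.

f ≈ 115 N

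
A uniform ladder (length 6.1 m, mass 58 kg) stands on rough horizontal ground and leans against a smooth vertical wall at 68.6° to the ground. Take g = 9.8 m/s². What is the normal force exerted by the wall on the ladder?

Torques about the foot: N_wall · 6.1 sin 68.6° = 58×9.8×3.05 cos 68.6° → N_wall = 111.38 N.

N_wall ≈ 111 N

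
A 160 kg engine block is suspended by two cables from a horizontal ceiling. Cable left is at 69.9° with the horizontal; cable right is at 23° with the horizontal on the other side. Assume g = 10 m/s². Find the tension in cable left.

T_left ≈ 1470 N

Weight W = 160 × 10 = 1600 N acts straight down.
Horizontal: T_left cos 69.9° = T_right cos 23°  →  T_right = 0.3733 T_left.
Vertical: T_left sin 69.9° + T_right sin 23° = 1600.
Substituting the horizontal relation into the vertical equation gives 1.085 T_left = 1600, so T_left = 1475 N.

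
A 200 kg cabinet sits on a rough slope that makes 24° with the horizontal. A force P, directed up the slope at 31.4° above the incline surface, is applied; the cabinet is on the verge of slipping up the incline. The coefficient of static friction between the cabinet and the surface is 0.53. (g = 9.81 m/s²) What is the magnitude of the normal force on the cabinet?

N ≈ 986 N

On the verge of sliding up the incline, friction equals μN and acts down the slope.
Perpendicular: N + P sin 31.4° = W cos 24° = 1792 N.
Along incline: P cos 31.4° = W sin 24° + μN  with W sin 24° = 798 N.
Solving the pair for P and N: P = 1547 N, N = 986.2 N (and f = μN = 522.7 N).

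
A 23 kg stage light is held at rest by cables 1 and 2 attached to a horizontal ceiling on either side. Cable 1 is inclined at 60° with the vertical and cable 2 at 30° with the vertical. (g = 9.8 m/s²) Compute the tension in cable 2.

Angles from the horizontal: cable 1 is 90° − 60° = 30°, cable 2 is 90° − 30° = 60°.
Weight W = 23 × 9.8 = 225.4 N acts straight down.
Horizontal: T_1 cos 30° = T_2 cos 60°  →  T_1 = 0.5774 T_2.
Vertical: T_1 sin 30° + T_2 sin 60° = 225.4.
Substituting the horizontal relation into the vertical equation gives 1.155 T_2 = 225.4, so T_2 = 195.2 N.

T_2 ≈ 195 N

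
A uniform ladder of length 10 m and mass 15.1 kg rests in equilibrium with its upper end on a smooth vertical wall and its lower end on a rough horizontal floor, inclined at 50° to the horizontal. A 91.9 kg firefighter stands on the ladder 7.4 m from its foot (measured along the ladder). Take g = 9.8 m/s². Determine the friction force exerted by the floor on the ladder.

Torques about the foot: N_wall · 10 sin 50° = 15.1×9.8×5 cos 50° + 91.9×9.8×7.4 cos 50° → N_wall = 621.31 N.
ΣF_x = 0: f_floor = N_wall = 621.31 N.

f ≈ 621 N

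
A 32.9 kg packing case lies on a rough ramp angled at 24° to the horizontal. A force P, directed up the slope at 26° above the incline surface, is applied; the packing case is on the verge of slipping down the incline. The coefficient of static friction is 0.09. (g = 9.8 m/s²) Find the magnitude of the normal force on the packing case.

On the verge of sliding down the incline, friction equals μN and acts up the slope.
Perpendicular: N + P sin 26° = W cos 24° = 294.5 N.
Along incline: P cos 26° + μN = W sin 24° with W sin 24° = 131.1 N.
Solving the pair for P and N: P = 121.8 N, N = 241.2 N (and f = μN = 21.71 N).

N ≈ 241 N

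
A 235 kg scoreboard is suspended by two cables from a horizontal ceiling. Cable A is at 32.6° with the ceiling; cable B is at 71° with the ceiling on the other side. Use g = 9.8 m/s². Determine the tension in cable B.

Weight W = 235 × 9.8 = 2303 N acts straight down.
Horizontal: T_A cos 32.6° = T_B cos 71°  →  T_A = 0.3865 T_B.
Vertical: T_A sin 32.6° + T_B sin 71° = 2303.
Substituting the horizontal relation into the vertical equation gives 1.154 T_B = 2303, so T_B = 1996 N.

T_B ≈ 2000 N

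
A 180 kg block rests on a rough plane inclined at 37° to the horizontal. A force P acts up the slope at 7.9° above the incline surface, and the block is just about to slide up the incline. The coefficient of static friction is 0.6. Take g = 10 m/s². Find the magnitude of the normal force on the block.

N ≈ 1190 N

On the verge of sliding up the incline, friction equals μN and acts down the slope.
Perpendicular: N + P sin 7.9° = W cos 37° = 1438 N.
Along incline: P cos 7.9° = W sin 37° + μN  with W sin 37° = 1083 N.
Solving the pair for P and N: P = 1813 N, N = 1188 N (and f = μN = 713 N).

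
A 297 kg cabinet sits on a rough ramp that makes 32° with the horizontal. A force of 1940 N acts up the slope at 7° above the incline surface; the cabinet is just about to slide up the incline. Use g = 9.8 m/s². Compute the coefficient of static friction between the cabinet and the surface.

μ ≈ 0.172

On the verge of sliding up the incline, friction is at its maximum μN and acts down the slope.
Perpendicular to incline: N = W cos 32° − P sin 7° = 2468 − 236.4 = 2232 N.
Along incline: P cos 7° − μN = W sin 32° → μ = −(W sin 32° − P cos 7°) / N = 0.1717.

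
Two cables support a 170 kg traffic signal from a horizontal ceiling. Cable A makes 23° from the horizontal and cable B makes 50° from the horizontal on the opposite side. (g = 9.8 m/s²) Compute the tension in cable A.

T_A ≈ 1120 N

Weight W = 170 × 9.8 = 1666 N acts straight down.
Horizontal: T_A cos 23° = T_B cos 50°  →  T_B = 1.432 T_A.
Vertical: T_A sin 23° + T_B sin 50° = 1666.
Substituting the horizontal relation into the vertical equation gives 1.488 T_A = 1666, so T_A = 1120 N.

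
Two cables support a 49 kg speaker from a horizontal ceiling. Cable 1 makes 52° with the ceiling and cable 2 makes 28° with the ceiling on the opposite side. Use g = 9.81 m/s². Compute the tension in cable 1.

Weight W = 49 × 9.81 = 480.7 N acts straight down.
Horizontal: T_1 cos 52° = T_2 cos 28°  →  T_2 = 0.6973 T_1.
Vertical: T_1 sin 52° + T_2 sin 28° = 480.7.
Substituting the horizontal relation into the vertical equation gives 1.115 T_1 = 480.7, so T_1 = 431 N.

T_1 ≈ 431 N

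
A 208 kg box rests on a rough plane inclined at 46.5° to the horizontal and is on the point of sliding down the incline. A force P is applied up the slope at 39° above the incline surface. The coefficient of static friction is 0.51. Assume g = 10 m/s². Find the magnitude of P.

P ≈ 1710 N

On the verge of sliding down the incline, friction equals μN and acts up the slope.
Perpendicular: N + P sin 39° = W cos 46.5° = 1432 N.
Along incline: P cos 39° + μN = W sin 46.5° with W sin 46.5° = 1509 N.
Solving the pair for P and N: P = 1707 N, N = 357.7 N (and f = μN = 182.4 N).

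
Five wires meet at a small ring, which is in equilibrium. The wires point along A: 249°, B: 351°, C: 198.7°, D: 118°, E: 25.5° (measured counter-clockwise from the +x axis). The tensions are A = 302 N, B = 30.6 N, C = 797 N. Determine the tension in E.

Resolve: ΣF_x = 302 cos 249° + 30.6 cos 351° + 797 cos 198.7° + T_D cos 118° + T_E cos 25.5° = 0.
        ΣF_y = 302 sin 249° + 30.6 sin 351° + 797 sin 198.7° + T_D sin 118° + T_E sin 25.5° = 0.
The known terms sum to (-832.9, -542.3) N, so -0.4695 T_D + 0.9026 T_E = 832.9 and 0.8829 T_D + 0.4305 T_E = 542.3.
Solving simultaneously: T_D = 131 N, T_E = 991 N.

T_E ≈ 991 N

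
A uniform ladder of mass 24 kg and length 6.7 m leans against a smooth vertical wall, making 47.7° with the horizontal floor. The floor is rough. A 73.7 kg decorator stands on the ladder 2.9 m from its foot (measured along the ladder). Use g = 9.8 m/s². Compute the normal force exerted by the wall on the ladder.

Torques about the foot: N_wall · 6.7 sin 47.7° = 24×9.8×3.35 cos 47.7° + 73.7×9.8×2.9 cos 47.7° → N_wall = 391.47 N.

N_wall ≈ 391 N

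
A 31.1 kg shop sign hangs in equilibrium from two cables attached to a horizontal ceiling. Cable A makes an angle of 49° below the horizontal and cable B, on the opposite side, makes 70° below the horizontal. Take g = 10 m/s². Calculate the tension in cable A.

T_A ≈ 122 N

Weight W = 31.1 × 10 = 311 N acts straight down.
Horizontal: T_A cos 49° = T_B cos 70°  →  T_B = 1.918 T_A.
Vertical: T_A sin 49° + T_B sin 70° = 311.
Substituting the horizontal relation into the vertical equation gives 2.557 T_A = 311, so T_A = 121.6 N.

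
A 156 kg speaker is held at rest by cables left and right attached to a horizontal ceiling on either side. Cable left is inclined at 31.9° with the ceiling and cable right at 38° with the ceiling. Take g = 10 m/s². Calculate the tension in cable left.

Weight W = 156 × 10 = 1560 N acts straight down.
Horizontal: T_left cos 31.9° = T_right cos 38°  →  T_right = 1.077 T_left.
Vertical: T_left sin 31.9° + T_right sin 38° = 1560.
Substituting the horizontal relation into the vertical equation gives 1.192 T_left = 1560, so T_left = 1309 N.

T_left ≈ 1310 N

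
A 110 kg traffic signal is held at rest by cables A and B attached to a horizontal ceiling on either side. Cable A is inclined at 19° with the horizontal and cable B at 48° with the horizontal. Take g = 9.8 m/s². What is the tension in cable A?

T_A ≈ 784 N

Weight W = 110 × 9.8 = 1078 N acts straight down.
Horizontal: T_A cos 19° = T_B cos 48°  →  T_B = 1.413 T_A.
Vertical: T_A sin 19° + T_B sin 48° = 1078.
Substituting the horizontal relation into the vertical equation gives 1.376 T_A = 1078, so T_A = 783.6 N.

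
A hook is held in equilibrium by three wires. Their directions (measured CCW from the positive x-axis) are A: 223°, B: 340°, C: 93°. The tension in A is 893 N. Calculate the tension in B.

Resolve: ΣF_x = 893 cos 223° + T_B cos 340° + T_C cos 93° = 0.
        ΣF_y = 893 sin 223° + T_B sin 340° + T_C sin 93° = 0.
The known terms sum to (-653.1, -609) N, so 0.9397 T_B − 0.0523 T_C = 653.1 and -0.3420 T_B + 0.9986 T_C = 609.
Solving simultaneously: T_B = 743.2 N, T_C = 864.4 N.

T_B ≈ 743 N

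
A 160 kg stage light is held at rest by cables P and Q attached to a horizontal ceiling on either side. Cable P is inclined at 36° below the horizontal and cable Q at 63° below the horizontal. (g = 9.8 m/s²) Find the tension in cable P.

T_P ≈ 721 N

Weight W = 160 × 9.8 = 1568 N acts straight down.
Horizontal: T_P cos 36° = T_Q cos 63°  →  T_Q = 1.782 T_P.
Vertical: T_P sin 36° + T_Q sin 63° = 1568.
Substituting the horizontal relation into the vertical equation gives 2.176 T_P = 1568, so T_P = 720.7 N.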